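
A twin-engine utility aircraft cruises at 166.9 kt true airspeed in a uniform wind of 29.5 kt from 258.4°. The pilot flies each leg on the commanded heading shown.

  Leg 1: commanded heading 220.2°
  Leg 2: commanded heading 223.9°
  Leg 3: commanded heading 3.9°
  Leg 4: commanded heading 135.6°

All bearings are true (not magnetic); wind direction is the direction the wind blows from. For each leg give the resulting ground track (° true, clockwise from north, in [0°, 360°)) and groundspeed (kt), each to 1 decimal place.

Leg 1: track=213.0°, groundspeed=144.9 kt
Leg 2: track=217.2°, groundspeed=143.6 kt
Leg 3: track=13.1°, groundspeed=177.1 kt
Leg 4: track=127.9°, groundspeed=184.6 kt

Leg 1: heading 220.2°; drift -7.2° → track 213.0°, groundspeed 144.9 kt
Leg 2: heading 223.9°; drift -6.7° → track 217.2°, groundspeed 143.6 kt
Leg 3: heading 3.9°; drift +9.2° → track 13.1°, groundspeed 177.1 kt
Leg 4: heading 135.6°; drift -7.7° → track 127.9°, groundspeed 184.6 kt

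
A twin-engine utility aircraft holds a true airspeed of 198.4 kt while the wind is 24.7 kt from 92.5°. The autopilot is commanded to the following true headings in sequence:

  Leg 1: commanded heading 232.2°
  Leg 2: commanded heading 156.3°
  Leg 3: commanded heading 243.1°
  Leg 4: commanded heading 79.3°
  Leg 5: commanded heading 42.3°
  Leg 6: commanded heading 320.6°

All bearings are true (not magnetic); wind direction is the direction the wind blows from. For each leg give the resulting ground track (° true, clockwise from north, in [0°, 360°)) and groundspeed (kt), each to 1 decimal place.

Leg 1: track=236.4°, groundspeed=217.8 kt
Leg 2: track=163.0°, groundspeed=188.8 kt
Leg 3: track=246.3°, groundspeed=220.3 kt
Leg 4: track=77.4°, groundspeed=174.4 kt
Leg 5: track=36.4°, groundspeed=183.6 kt
Leg 6: track=315.7°, groundspeed=215.7 kt

Leg 1: heading 232.2°; drift +4.2° → track 236.4°, groundspeed 217.8 kt
Leg 2: heading 156.3°; drift +6.7° → track 163.0°, groundspeed 188.8 kt
Leg 3: heading 243.1°; drift +3.2° → track 246.3°, groundspeed 220.3 kt
Leg 4: heading 79.3°; drift -1.9° → track 77.4°, groundspeed 174.4 kt
Leg 5: heading 42.3°; drift -5.9° → track 36.4°, groundspeed 183.6 kt
Leg 6: heading 320.6°; drift -4.9° → track 315.7°, groundspeed 215.7 kt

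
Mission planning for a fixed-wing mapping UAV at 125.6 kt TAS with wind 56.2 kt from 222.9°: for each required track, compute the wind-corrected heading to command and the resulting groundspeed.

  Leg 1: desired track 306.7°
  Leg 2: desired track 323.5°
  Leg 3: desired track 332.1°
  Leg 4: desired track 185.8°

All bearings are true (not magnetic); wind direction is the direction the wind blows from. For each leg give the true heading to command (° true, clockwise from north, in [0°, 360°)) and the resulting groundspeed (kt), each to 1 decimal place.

Leg 1: desired track 306.7°; wind correction -26.4° → command heading 280.3°, groundspeed 106.4 kt
Leg 2: desired track 323.5°; wind correction -26.1° → command heading 297.4°, groundspeed 123.1 kt
Leg 3: desired track 332.1°; wind correction -25.0° → command heading 307.1°, groundspeed 132.3 kt
Leg 4: desired track 185.8°; wind correction +15.7° → command heading 201.5°, groundspeed 76.1 kt

Leg 1: heading=280.3°, groundspeed=106.4 kt
Leg 2: heading=297.4°, groundspeed=123.1 kt
Leg 3: heading=307.1°, groundspeed=132.3 kt
Leg 4: heading=201.5°, groundspeed=76.1 kt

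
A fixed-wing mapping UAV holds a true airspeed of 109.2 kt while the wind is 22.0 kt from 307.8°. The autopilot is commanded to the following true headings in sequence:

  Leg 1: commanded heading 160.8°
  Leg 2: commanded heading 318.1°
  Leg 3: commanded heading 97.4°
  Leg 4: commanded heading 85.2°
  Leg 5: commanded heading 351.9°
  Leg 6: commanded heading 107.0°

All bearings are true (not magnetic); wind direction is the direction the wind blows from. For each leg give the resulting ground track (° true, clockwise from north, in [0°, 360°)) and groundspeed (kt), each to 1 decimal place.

Leg 1: track=155.4°, groundspeed=128.2 kt
Leg 2: track=320.7°, groundspeed=87.6 kt
Leg 3: track=102.4°, groundspeed=128.7 kt
Leg 4: track=92.0°, groundspeed=126.3 kt
Leg 5: track=1.2°, groundspeed=94.6 kt
Leg 6: track=110.4°, groundspeed=130.0 kt

Leg 1: heading 160.8°; drift -5.4° → track 155.4°, groundspeed 128.2 kt
Leg 2: heading 318.1°; drift +2.6° → track 320.7°, groundspeed 87.6 kt
Leg 3: heading 97.4°; drift +5.0° → track 102.4°, groundspeed 128.7 kt
Leg 4: heading 85.2°; drift +6.8° → track 92.0°, groundspeed 126.3 kt
Leg 5: heading 351.9°; drift +9.3° → track 1.2°, groundspeed 94.6 kt
Leg 6: heading 107.0°; drift +3.4° → track 110.4°, groundspeed 130.0 kt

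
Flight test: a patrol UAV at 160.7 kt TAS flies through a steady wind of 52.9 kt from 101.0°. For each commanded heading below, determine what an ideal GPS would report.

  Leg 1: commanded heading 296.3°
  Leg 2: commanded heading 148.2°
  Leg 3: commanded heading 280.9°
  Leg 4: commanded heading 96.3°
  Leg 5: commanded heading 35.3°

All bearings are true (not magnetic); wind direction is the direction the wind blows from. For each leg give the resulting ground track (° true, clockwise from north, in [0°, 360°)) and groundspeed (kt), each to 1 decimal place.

Leg 1: track=292.5°, groundspeed=212.2 kt
Leg 2: track=165.5°, groundspeed=130.7 kt
Leg 3: track=280.9°, groundspeed=213.6 kt
Leg 4: track=94.0°, groundspeed=108.1 kt
Leg 5: track=16.2°, groundspeed=147.1 kt

Leg 1: heading 296.3°; drift -3.8° → track 292.5°, groundspeed 212.2 kt
Leg 2: heading 148.2°; drift +17.3° → track 165.5°, groundspeed 130.7 kt
Leg 3: heading 280.9°; drift +0.0° → track 280.9°, groundspeed 213.6 kt
Leg 4: heading 96.3°; drift -2.3° → track 94.0°, groundspeed 108.1 kt
Leg 5: heading 35.3°; drift -19.1° → track 16.2°, groundspeed 147.1 kt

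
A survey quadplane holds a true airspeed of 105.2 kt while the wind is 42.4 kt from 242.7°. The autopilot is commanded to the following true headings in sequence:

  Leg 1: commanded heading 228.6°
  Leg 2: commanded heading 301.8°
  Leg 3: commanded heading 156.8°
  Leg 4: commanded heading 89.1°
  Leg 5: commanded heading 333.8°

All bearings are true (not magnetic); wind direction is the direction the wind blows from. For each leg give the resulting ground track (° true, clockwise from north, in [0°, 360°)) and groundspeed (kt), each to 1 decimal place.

Leg 1: heading 228.6°; drift -9.2° → track 219.4°, groundspeed 64.9 kt
Leg 2: heading 301.8°; drift +23.6° → track 325.4°, groundspeed 91.0 kt
Leg 3: heading 156.8°; drift -22.5° → track 134.3°, groundspeed 110.6 kt
Leg 4: heading 89.1°; drift -7.5° → track 81.6°, groundspeed 144.4 kt
Leg 5: heading 333.8°; drift +21.8° → track 355.6°, groundspeed 114.2 kt

Leg 1: track=219.4°, groundspeed=64.9 kt
Leg 2: track=325.4°, groundspeed=91.0 kt
Leg 3: track=134.3°, groundspeed=110.6 kt
Leg 4: track=81.6°, groundspeed=144.4 kt
Leg 5: track=355.6°, groundspeed=114.2 kt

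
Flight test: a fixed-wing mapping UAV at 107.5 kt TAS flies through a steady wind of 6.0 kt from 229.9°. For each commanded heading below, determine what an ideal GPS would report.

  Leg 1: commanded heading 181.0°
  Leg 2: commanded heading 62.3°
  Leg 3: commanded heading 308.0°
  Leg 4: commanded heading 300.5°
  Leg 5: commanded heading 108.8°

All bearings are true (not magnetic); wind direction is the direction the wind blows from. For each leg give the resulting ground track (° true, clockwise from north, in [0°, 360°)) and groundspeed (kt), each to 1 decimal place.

Leg 1: heading 181.0°; drift -2.5° → track 178.5°, groundspeed 103.7 kt
Leg 2: heading 62.3°; drift -0.7° → track 61.6°, groundspeed 113.4 kt
Leg 3: heading 308.0°; drift +3.2° → track 311.2°, groundspeed 106.4 kt
Leg 4: heading 300.5°; drift +3.1° → track 303.6°, groundspeed 105.7 kt
Leg 5: heading 108.8°; drift -2.7° → track 106.1°, groundspeed 110.7 kt

Leg 1: track=178.5°, groundspeed=103.7 kt
Leg 2: track=61.6°, groundspeed=113.4 kt
Leg 3: track=311.2°, groundspeed=106.4 kt
Leg 4: track=303.6°, groundspeed=105.7 kt
Leg 5: track=106.1°, groundspeed=110.7 kt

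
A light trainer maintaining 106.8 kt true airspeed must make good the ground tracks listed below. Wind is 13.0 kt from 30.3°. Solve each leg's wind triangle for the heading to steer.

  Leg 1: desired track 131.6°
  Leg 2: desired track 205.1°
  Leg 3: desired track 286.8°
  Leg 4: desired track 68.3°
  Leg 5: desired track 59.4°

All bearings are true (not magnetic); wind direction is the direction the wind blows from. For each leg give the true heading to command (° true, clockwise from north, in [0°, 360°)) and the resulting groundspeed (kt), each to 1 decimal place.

Leg 1: heading=124.7°, groundspeed=108.6 kt
Leg 2: heading=204.5°, groundspeed=119.7 kt
Leg 3: heading=293.6°, groundspeed=109.1 kt
Leg 4: heading=64.0°, groundspeed=96.3 kt
Leg 5: heading=56.0°, groundspeed=95.3 kt

Leg 1: desired track 131.6°; wind correction -6.9° → command heading 124.7°, groundspeed 108.6 kt
Leg 2: desired track 205.1°; wind correction -0.6° → command heading 204.5°, groundspeed 119.7 kt
Leg 3: desired track 286.8°; wind correction +6.8° → command heading 293.6°, groundspeed 109.1 kt
Leg 4: desired track 68.3°; wind correction -4.3° → command heading 64.0°, groundspeed 96.3 kt
Leg 5: desired track 59.4°; wind correction -3.4° → command heading 56.0°, groundspeed 95.3 kt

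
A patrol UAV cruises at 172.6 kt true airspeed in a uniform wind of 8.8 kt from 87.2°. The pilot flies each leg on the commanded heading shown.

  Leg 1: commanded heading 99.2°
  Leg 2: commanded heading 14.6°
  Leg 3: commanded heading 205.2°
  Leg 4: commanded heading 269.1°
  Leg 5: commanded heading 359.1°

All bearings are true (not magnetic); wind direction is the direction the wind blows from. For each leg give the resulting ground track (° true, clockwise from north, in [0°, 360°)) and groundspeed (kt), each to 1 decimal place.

Leg 1: heading 99.2°; drift +0.6° → track 99.8°, groundspeed 164.0 kt
Leg 2: heading 14.6°; drift -2.8° → track 11.8°, groundspeed 170.2 kt
Leg 3: heading 205.2°; drift +2.5° → track 207.7°, groundspeed 176.9 kt
Leg 4: heading 269.1°; drift -0.1° → track 269.0°, groundspeed 181.4 kt
Leg 5: heading 359.1°; drift -2.9° → track 356.2°, groundspeed 172.5 kt

Leg 1: track=99.8°, groundspeed=164.0 kt
Leg 2: track=11.8°, groundspeed=170.2 kt
Leg 3: track=207.7°, groundspeed=176.9 kt
Leg 4: track=269.0°, groundspeed=181.4 kt
Leg 5: track=356.2°, groundspeed=172.5 kt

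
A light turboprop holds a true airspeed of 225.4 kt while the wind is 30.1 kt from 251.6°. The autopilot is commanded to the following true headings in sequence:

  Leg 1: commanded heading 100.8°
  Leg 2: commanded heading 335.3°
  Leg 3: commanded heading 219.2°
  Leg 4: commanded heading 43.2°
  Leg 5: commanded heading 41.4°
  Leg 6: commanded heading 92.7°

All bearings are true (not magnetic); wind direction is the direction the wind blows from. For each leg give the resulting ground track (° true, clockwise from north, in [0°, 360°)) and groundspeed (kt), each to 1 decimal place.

Leg 1: track=97.5°, groundspeed=252.1 kt
Leg 2: track=343.0°, groundspeed=224.1 kt
Leg 3: track=214.6°, groundspeed=200.6 kt
Leg 4: track=46.5°, groundspeed=252.3 kt
Leg 5: track=44.8°, groundspeed=251.9 kt
Leg 6: track=90.3°, groundspeed=253.7 kt

Leg 1: heading 100.8°; drift -3.3° → track 97.5°, groundspeed 252.1 kt
Leg 2: heading 335.3°; drift +7.7° → track 343.0°, groundspeed 224.1 kt
Leg 3: heading 219.2°; drift -4.6° → track 214.6°, groundspeed 200.6 kt
Leg 4: heading 43.2°; drift +3.3° → track 46.5°, groundspeed 252.3 kt
Leg 5: heading 41.4°; drift +3.4° → track 44.8°, groundspeed 251.9 kt
Leg 6: heading 92.7°; drift -2.4° → track 90.3°, groundspeed 253.7 kt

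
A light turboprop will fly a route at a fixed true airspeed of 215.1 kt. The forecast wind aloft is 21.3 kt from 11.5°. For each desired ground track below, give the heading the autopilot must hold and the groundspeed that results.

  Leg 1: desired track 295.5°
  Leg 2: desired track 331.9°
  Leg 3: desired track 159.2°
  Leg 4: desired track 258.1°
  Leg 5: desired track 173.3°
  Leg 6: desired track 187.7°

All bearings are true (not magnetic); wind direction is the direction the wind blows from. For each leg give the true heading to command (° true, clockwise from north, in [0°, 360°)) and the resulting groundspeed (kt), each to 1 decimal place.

Leg 1: desired track 295.5°; wind correction +5.5° → command heading 301.0°, groundspeed 209.0 kt
Leg 2: desired track 331.9°; wind correction +3.6° → command heading 335.5°, groundspeed 198.3 kt
Leg 3: desired track 159.2°; wind correction -3.0° → command heading 156.2°, groundspeed 232.8 kt
Leg 4: desired track 258.1°; wind correction +5.2° → command heading 263.3°, groundspeed 222.7 kt
Leg 5: desired track 173.3°; wind correction -1.8° → command heading 171.5°, groundspeed 235.2 kt
Leg 6: desired track 187.7°; wind correction -0.4° → command heading 187.3°, groundspeed 236.3 kt

Leg 1: heading=301.0°, groundspeed=209.0 kt
Leg 2: heading=335.5°, groundspeed=198.3 kt
Leg 3: heading=156.2°, groundspeed=232.8 kt
Leg 4: heading=263.3°, groundspeed=222.7 kt
Leg 5: heading=171.5°, groundspeed=235.2 kt
Leg 6: heading=187.3°, groundspeed=236.3 kt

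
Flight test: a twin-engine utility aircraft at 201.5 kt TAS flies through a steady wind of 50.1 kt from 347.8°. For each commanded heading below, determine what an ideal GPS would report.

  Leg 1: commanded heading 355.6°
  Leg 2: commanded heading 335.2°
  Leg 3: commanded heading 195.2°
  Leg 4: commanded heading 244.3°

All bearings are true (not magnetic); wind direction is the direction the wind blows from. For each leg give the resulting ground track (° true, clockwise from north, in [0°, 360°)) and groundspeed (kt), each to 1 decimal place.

Leg 1: heading 355.6°; drift +2.6° → track 358.2°, groundspeed 152.0 kt
Leg 2: heading 335.2°; drift -4.1° → track 331.1°, groundspeed 153.0 kt
Leg 3: heading 195.2°; drift -5.4° → track 189.8°, groundspeed 247.1 kt
Leg 4: heading 244.3°; drift -12.9° → track 231.4°, groundspeed 218.7 kt

Leg 1: track=358.2°, groundspeed=152.0 kt
Leg 2: track=331.1°, groundspeed=153.0 kt
Leg 3: track=189.8°, groundspeed=247.1 kt
Leg 4: track=231.4°, groundspeed=218.7 kt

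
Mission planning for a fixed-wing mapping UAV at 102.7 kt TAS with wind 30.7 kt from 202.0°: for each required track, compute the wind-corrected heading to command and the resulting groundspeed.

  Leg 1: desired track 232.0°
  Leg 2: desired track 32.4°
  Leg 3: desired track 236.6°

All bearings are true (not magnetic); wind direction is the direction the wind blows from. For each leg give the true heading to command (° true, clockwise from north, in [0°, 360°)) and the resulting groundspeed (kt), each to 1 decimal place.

Leg 1: desired track 232.0°; wind correction -8.6° → command heading 223.4°, groundspeed 75.0 kt
Leg 2: desired track 32.4°; wind correction +3.1° → command heading 35.5°, groundspeed 132.7 kt
Leg 3: desired track 236.6°; wind correction -9.8° → command heading 226.8°, groundspeed 75.9 kt

Leg 1: heading=223.4°, groundspeed=75.0 kt
Leg 2: heading=35.5°, groundspeed=132.7 kt
Leg 3: heading=226.8°, groundspeed=75.9 kt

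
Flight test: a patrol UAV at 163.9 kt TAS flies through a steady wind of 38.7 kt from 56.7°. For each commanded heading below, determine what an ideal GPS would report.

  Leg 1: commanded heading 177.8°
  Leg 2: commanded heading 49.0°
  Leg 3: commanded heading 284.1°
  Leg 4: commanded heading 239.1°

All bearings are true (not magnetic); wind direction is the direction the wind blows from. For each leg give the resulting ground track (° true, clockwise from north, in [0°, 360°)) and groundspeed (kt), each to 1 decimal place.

Leg 1: heading 177.8°; drift +10.2° → track 188.0°, groundspeed 186.9 kt
Leg 2: heading 49.0°; drift -2.4° → track 46.6°, groundspeed 125.7 kt
Leg 3: heading 284.1°; drift -8.5° → track 275.6°, groundspeed 192.2 kt
Leg 4: heading 239.1°; drift -0.5° → track 238.6°, groundspeed 202.6 kt

Leg 1: track=188.0°, groundspeed=186.9 kt
Leg 2: track=46.6°, groundspeed=125.7 kt
Leg 3: track=275.6°, groundspeed=192.2 kt
Leg 4: track=238.6°, groundspeed=202.6 kt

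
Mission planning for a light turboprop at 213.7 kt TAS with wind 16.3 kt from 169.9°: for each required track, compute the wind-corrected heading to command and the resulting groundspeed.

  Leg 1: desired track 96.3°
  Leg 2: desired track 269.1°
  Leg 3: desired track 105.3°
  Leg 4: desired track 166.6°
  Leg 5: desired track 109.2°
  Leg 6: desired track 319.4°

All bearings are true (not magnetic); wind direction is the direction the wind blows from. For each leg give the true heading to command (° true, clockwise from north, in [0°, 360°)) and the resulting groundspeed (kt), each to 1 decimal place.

Leg 1: desired track 96.3°; wind correction +4.2° → command heading 100.5°, groundspeed 208.5 kt
Leg 2: desired track 269.1°; wind correction -4.3° → command heading 264.8°, groundspeed 215.7 kt
Leg 3: desired track 105.3°; wind correction +4.0° → command heading 109.3°, groundspeed 206.2 kt
Leg 4: desired track 166.6°; wind correction +0.3° → command heading 166.9°, groundspeed 197.4 kt
Leg 5: desired track 109.2°; wind correction +3.8° → command heading 113.0°, groundspeed 205.2 kt
Leg 6: desired track 319.4°; wind correction -2.2° → command heading 317.2°, groundspeed 227.6 kt

Leg 1: heading=100.5°, groundspeed=208.5 kt
Leg 2: heading=264.8°, groundspeed=215.7 kt
Leg 3: heading=109.3°, groundspeed=206.2 kt
Leg 4: heading=166.9°, groundspeed=197.4 kt
Leg 5: heading=113.0°, groundspeed=205.2 kt
Leg 6: heading=317.2°, groundspeed=227.6 kt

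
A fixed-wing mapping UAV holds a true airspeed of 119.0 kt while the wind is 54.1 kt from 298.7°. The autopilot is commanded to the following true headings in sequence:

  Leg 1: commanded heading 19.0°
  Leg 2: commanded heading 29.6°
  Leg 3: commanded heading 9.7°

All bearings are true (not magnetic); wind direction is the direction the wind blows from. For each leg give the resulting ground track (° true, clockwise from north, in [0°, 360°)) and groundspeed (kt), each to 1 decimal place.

Leg 1: heading 19.0°; drift +25.9° → track 44.9°, groundspeed 122.1 kt
Leg 2: heading 29.6°; drift +24.3° → track 53.9°, groundspeed 131.5 kt
Leg 3: heading 9.7°; drift +26.8° → track 36.5°, groundspeed 113.6 kt

Leg 1: track=44.9°, groundspeed=122.1 kt
Leg 2: track=53.9°, groundspeed=131.5 kt
Leg 3: track=36.5°, groundspeed=113.6 kt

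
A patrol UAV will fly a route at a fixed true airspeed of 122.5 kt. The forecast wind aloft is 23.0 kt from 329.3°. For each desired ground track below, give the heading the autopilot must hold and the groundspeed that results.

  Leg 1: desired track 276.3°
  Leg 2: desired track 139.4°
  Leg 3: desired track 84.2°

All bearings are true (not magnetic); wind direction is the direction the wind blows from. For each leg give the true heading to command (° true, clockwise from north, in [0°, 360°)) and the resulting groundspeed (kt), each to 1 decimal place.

Leg 1: heading=284.9°, groundspeed=107.3 kt
Leg 2: heading=137.6°, groundspeed=145.1 kt
Leg 3: heading=74.4°, groundspeed=130.4 kt

Leg 1: desired track 276.3°; wind correction +8.6° → command heading 284.9°, groundspeed 107.3 kt
Leg 2: desired track 139.4°; wind correction -1.8° → command heading 137.6°, groundspeed 145.1 kt
Leg 3: desired track 84.2°; wind correction -9.8° → command heading 74.4°, groundspeed 130.4 kt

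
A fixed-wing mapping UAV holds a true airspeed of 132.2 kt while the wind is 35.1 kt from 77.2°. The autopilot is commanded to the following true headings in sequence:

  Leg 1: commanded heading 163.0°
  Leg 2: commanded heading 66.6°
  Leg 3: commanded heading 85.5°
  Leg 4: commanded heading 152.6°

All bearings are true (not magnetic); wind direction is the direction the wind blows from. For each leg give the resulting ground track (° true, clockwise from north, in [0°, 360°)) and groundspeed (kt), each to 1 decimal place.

Leg 1: track=178.1°, groundspeed=134.3 kt
Leg 2: track=62.8°, groundspeed=97.9 kt
Leg 3: track=88.5°, groundspeed=97.6 kt
Leg 4: track=168.0°, groundspeed=127.9 kt

Leg 1: heading 163.0°; drift +15.1° → track 178.1°, groundspeed 134.3 kt
Leg 2: heading 66.6°; drift -3.8° → track 62.8°, groundspeed 97.9 kt
Leg 3: heading 85.5°; drift +3.0° → track 88.5°, groundspeed 97.6 kt
Leg 4: heading 152.6°; drift +15.4° → track 168.0°, groundspeed 127.9 kt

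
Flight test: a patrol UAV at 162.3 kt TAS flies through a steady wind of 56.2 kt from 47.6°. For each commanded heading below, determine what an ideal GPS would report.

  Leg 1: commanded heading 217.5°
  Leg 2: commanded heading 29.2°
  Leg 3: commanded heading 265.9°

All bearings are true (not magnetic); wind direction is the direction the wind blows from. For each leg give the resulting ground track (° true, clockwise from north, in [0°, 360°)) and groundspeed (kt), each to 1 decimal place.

Leg 1: heading 217.5°; drift +2.6° → track 220.1°, groundspeed 217.9 kt
Leg 2: heading 29.2°; drift -9.2° → track 20.0°, groundspeed 110.4 kt
Leg 3: heading 265.9°; drift -9.6° → track 256.3°, groundspeed 209.3 kt

Leg 1: track=220.1°, groundspeed=217.9 kt
Leg 2: track=20.0°, groundspeed=110.4 kt
Leg 3: track=256.3°, groundspeed=209.3 kt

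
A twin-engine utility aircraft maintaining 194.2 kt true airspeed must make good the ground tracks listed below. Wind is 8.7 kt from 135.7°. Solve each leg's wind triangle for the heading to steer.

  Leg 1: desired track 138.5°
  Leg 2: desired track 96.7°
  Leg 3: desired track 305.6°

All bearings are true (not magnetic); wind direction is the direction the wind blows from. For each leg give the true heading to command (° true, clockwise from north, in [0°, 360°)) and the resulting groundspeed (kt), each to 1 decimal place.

Leg 1: heading=138.4°, groundspeed=185.5 kt
Leg 2: heading=98.3°, groundspeed=187.4 kt
Leg 3: heading=305.1°, groundspeed=202.8 kt

Leg 1: desired track 138.5°; wind correction -0.1° → command heading 138.4°, groundspeed 185.5 kt
Leg 2: desired track 96.7°; wind correction +1.6° → command heading 98.3°, groundspeed 187.4 kt
Leg 3: desired track 305.6°; wind correction -0.5° → command heading 305.1°, groundspeed 202.8 kt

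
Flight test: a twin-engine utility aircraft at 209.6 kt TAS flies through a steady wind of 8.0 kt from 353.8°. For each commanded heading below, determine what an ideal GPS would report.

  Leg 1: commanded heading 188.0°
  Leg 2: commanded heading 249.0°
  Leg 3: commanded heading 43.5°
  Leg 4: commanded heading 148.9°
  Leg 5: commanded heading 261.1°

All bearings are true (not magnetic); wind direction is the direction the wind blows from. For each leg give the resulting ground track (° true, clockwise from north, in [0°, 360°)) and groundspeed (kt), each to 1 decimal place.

Leg 1: heading 188.0°; drift -0.5° → track 187.5°, groundspeed 217.4 kt
Leg 2: heading 249.0°; drift -2.1° → track 246.9°, groundspeed 211.8 kt
Leg 3: heading 43.5°; drift +1.7° → track 45.2°, groundspeed 204.5 kt
Leg 4: heading 148.9°; drift +0.9° → track 149.8°, groundspeed 216.9 kt
Leg 5: heading 261.1°; drift -2.2° → track 258.9°, groundspeed 210.1 kt

Leg 1: track=187.5°, groundspeed=217.4 kt
Leg 2: track=246.9°, groundspeed=211.8 kt
Leg 3: track=45.2°, groundspeed=204.5 kt
Leg 4: track=149.8°, groundspeed=216.9 kt
Leg 5: track=258.9°, groundspeed=210.1 kt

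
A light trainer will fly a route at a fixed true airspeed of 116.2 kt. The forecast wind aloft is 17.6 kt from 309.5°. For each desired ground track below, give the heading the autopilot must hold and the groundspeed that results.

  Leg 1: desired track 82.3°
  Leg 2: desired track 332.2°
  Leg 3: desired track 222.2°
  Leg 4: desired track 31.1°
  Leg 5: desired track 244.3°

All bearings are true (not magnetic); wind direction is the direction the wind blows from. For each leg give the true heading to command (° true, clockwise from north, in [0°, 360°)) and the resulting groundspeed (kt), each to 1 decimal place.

Leg 1: heading=75.9°, groundspeed=127.4 kt
Leg 2: heading=328.8°, groundspeed=99.8 kt
Leg 3: heading=230.9°, groundspeed=114.0 kt
Leg 4: heading=22.5°, groundspeed=112.3 kt
Leg 5: heading=252.2°, groundspeed=107.7 kt

Leg 1: desired track 82.3°; wind correction -6.4° → command heading 75.9°, groundspeed 127.4 kt
Leg 2: desired track 332.2°; wind correction -3.4° → command heading 328.8°, groundspeed 99.8 kt
Leg 3: desired track 222.2°; wind correction +8.7° → command heading 230.9°, groundspeed 114.0 kt
Leg 4: desired track 31.1°; wind correction -8.6° → command heading 22.5°, groundspeed 112.3 kt
Leg 5: desired track 244.3°; wind correction +7.9° → command heading 252.2°, groundspeed 107.7 kt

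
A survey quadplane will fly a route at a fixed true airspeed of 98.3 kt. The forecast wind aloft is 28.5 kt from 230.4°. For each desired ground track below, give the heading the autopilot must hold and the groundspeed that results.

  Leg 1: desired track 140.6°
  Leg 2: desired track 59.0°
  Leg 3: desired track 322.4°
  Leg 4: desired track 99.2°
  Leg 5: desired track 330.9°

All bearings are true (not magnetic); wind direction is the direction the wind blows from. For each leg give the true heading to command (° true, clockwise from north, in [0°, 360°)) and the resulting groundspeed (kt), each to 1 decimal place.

Leg 1: heading=157.5°, groundspeed=94.0 kt
Leg 2: heading=61.5°, groundspeed=126.4 kt
Leg 3: heading=305.6°, groundspeed=95.1 kt
Leg 4: heading=111.8°, groundspeed=114.7 kt
Leg 5: heading=314.3°, groundspeed=99.4 kt

Leg 1: desired track 140.6°; wind correction +16.9° → command heading 157.5°, groundspeed 94.0 kt
Leg 2: desired track 59.0°; wind correction +2.5° → command heading 61.5°, groundspeed 126.4 kt
Leg 3: desired track 322.4°; wind correction -16.8° → command heading 305.6°, groundspeed 95.1 kt
Leg 4: desired track 99.2°; wind correction +12.6° → command heading 111.8°, groundspeed 114.7 kt
Leg 5: desired track 330.9°; wind correction -16.6° → command heading 314.3°, groundspeed 99.4 kt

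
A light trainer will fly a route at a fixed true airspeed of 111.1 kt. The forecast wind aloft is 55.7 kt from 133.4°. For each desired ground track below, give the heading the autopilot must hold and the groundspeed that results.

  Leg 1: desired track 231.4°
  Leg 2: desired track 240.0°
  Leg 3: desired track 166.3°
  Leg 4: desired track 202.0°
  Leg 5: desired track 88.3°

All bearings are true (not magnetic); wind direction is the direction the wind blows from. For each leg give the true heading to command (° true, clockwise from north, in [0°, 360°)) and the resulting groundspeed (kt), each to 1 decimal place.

Leg 1: desired track 231.4°; wind correction -29.8° → command heading 201.6°, groundspeed 104.2 kt
Leg 2: desired track 240.0°; wind correction -28.7° → command heading 211.3°, groundspeed 113.3 kt
Leg 3: desired track 166.3°; wind correction -15.8° → command heading 150.5°, groundspeed 60.1 kt
Leg 4: desired track 202.0°; wind correction -27.8° → command heading 174.2°, groundspeed 77.9 kt
Leg 5: desired track 88.3°; wind correction +20.8° → command heading 109.1°, groundspeed 64.5 kt

Leg 1: heading=201.6°, groundspeed=104.2 kt
Leg 2: heading=211.3°, groundspeed=113.3 kt
Leg 3: heading=150.5°, groundspeed=60.1 kt
Leg 4: heading=174.2°, groundspeed=77.9 kt
Leg 5: heading=109.1°, groundspeed=64.5 kt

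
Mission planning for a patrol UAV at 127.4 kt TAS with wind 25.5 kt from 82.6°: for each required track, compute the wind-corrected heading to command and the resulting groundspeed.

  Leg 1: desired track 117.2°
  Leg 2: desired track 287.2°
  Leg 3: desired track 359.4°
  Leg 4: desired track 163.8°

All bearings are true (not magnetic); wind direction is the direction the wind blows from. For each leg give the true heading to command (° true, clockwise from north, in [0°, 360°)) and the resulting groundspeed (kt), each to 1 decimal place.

Leg 1: desired track 117.2°; wind correction -6.5° → command heading 110.7°, groundspeed 105.6 kt
Leg 2: desired track 287.2°; wind correction +4.8° → command heading 292.0°, groundspeed 150.1 kt
Leg 3: desired track 359.4°; wind correction +11.5° → command heading 10.9°, groundspeed 121.8 kt
Leg 4: desired track 163.8°; wind correction -11.4° → command heading 152.4°, groundspeed 121.0 kt

Leg 1: heading=110.7°, groundspeed=105.6 kt
Leg 2: heading=292.0°, groundspeed=150.1 kt
Leg 3: heading=10.9°, groundspeed=121.8 kt
Leg 4: heading=152.4°, groundspeed=121.0 kt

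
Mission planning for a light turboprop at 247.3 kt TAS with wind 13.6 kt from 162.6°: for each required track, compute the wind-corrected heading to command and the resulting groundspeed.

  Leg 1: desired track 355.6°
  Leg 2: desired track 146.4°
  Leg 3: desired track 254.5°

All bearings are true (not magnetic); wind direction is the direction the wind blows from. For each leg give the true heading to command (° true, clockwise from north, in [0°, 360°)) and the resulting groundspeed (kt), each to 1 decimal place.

Leg 1: desired track 355.6°; wind correction +0.7° → command heading 356.3°, groundspeed 260.5 kt
Leg 2: desired track 146.4°; wind correction +0.9° → command heading 147.3°, groundspeed 234.2 kt
Leg 3: desired track 254.5°; wind correction -3.2° → command heading 251.3°, groundspeed 247.4 kt

Leg 1: heading=356.3°, groundspeed=260.5 kt
Leg 2: heading=147.3°, groundspeed=234.2 kt
Leg 3: heading=251.3°, groundspeed=247.4 kt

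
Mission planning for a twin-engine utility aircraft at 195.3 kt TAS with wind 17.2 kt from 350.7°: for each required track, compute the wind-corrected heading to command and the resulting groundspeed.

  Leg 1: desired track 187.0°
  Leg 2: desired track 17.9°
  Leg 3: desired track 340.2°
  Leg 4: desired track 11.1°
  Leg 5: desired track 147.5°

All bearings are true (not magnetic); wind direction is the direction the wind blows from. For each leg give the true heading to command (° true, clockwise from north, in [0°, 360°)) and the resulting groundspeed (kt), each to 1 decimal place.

Leg 1: heading=188.4°, groundspeed=211.7 kt
Leg 2: heading=15.6°, groundspeed=179.8 kt
Leg 3: heading=341.1°, groundspeed=178.4 kt
Leg 4: heading=9.3°, groundspeed=179.1 kt
Leg 5: heading=145.5°, groundspeed=211.0 kt

Leg 1: desired track 187.0°; wind correction +1.4° → command heading 188.4°, groundspeed 211.7 kt
Leg 2: desired track 17.9°; wind correction -2.3° → command heading 15.6°, groundspeed 179.8 kt
Leg 3: desired track 340.2°; wind correction +0.9° → command heading 341.1°, groundspeed 178.4 kt
Leg 4: desired track 11.1°; wind correction -1.8° → command heading 9.3°, groundspeed 179.1 kt
Leg 5: desired track 147.5°; wind correction -2.0° → command heading 145.5°, groundspeed 211.0 kt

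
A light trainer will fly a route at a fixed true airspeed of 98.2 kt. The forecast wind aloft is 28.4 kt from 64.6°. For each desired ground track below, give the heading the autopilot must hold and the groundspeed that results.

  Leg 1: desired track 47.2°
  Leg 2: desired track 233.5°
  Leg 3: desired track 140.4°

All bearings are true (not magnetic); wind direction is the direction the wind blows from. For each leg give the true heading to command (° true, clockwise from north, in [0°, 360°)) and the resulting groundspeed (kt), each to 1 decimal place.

Leg 1: heading=52.2°, groundspeed=70.7 kt
Leg 2: heading=230.3°, groundspeed=125.9 kt
Leg 3: heading=124.1°, groundspeed=87.3 kt

Leg 1: desired track 47.2°; wind correction +5.0° → command heading 52.2°, groundspeed 70.7 kt
Leg 2: desired track 233.5°; wind correction -3.2° → command heading 230.3°, groundspeed 125.9 kt
Leg 3: desired track 140.4°; wind correction -16.3° → command heading 124.1°, groundspeed 87.3 kt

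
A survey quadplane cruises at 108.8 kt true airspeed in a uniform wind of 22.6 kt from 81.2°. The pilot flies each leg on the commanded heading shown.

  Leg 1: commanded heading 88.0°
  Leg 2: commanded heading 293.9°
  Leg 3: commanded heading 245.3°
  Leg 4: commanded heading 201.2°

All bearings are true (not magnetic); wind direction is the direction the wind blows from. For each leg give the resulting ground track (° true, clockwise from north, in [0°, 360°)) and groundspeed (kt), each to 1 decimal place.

Leg 1: heading 88.0°; drift +1.8° → track 89.8°, groundspeed 86.4 kt
Leg 2: heading 293.9°; drift -5.5° → track 288.4°, groundspeed 128.4 kt
Leg 3: heading 245.3°; drift +2.7° → track 248.0°, groundspeed 130.7 kt
Leg 4: heading 201.2°; drift +9.3° → track 210.5°, groundspeed 121.7 kt

Leg 1: track=89.8°, groundspeed=86.4 kt
Leg 2: track=288.4°, groundspeed=128.4 kt
Leg 3: track=248.0°, groundspeed=130.7 kt
Leg 4: track=210.5°, groundspeed=121.7 kt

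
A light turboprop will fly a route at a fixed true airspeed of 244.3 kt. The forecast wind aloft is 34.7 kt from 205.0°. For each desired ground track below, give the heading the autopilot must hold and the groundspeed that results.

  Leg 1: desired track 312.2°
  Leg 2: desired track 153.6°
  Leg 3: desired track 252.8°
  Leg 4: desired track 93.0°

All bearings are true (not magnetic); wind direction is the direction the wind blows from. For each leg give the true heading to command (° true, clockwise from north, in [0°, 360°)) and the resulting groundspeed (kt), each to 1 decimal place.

Leg 1: heading=304.4°, groundspeed=252.3 kt
Leg 2: heading=160.0°, groundspeed=221.1 kt
Leg 3: heading=246.8°, groundspeed=219.6 kt
Leg 4: heading=100.6°, groundspeed=255.2 kt

Leg 1: desired track 312.2°; wind correction -7.8° → command heading 304.4°, groundspeed 252.3 kt
Leg 2: desired track 153.6°; wind correction +6.4° → command heading 160.0°, groundspeed 221.1 kt
Leg 3: desired track 252.8°; wind correction -6.0° → command heading 246.8°, groundspeed 219.6 kt
Leg 4: desired track 93.0°; wind correction +7.6° → command heading 100.6°, groundspeed 255.2 kt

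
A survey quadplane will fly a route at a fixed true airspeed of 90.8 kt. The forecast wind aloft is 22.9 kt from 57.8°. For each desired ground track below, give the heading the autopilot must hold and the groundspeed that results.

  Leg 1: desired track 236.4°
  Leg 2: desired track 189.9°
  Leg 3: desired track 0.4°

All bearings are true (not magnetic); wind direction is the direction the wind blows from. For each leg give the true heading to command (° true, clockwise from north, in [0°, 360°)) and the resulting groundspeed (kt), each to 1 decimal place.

Leg 1: desired track 236.4°; wind correction -0.4° → command heading 236.0°, groundspeed 113.7 kt
Leg 2: desired track 189.9°; wind correction -10.8° → command heading 179.1°, groundspeed 104.5 kt
Leg 3: desired track 0.4°; wind correction +12.3° → command heading 12.7°, groundspeed 76.4 kt

Leg 1: heading=236.0°, groundspeed=113.7 kt
Leg 2: heading=179.1°, groundspeed=104.5 kt
Leg 3: heading=12.7°, groundspeed=76.4 kt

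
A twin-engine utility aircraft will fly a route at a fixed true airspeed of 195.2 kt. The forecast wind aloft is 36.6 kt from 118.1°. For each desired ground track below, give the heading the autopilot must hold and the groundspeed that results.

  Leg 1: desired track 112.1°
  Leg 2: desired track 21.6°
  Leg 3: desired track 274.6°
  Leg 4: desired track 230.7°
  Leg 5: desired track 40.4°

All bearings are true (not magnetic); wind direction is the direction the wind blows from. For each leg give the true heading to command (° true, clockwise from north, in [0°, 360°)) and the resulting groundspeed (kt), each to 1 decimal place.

Leg 1: heading=113.2°, groundspeed=158.8 kt
Leg 2: heading=32.3°, groundspeed=195.9 kt
Leg 3: heading=270.3°, groundspeed=228.2 kt
Leg 4: heading=220.7°, groundspeed=206.3 kt
Leg 5: heading=51.0°, groundspeed=184.1 kt

Leg 1: desired track 112.1°; wind correction +1.1° → command heading 113.2°, groundspeed 158.8 kt
Leg 2: desired track 21.6°; wind correction +10.7° → command heading 32.3°, groundspeed 195.9 kt
Leg 3: desired track 274.6°; wind correction -4.3° → command heading 270.3°, groundspeed 228.2 kt
Leg 4: desired track 230.7°; wind correction -10.0° → command heading 220.7°, groundspeed 206.3 kt
Leg 5: desired track 40.4°; wind correction +10.6° → command heading 51.0°, groundspeed 184.1 kt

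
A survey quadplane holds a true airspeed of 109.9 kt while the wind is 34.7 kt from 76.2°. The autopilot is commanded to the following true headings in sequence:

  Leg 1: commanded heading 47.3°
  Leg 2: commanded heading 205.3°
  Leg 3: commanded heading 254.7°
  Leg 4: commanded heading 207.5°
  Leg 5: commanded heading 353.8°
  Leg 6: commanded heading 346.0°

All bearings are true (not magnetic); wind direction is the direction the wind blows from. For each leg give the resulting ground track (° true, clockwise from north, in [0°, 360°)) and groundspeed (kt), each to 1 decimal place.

Leg 1: track=35.4°, groundspeed=81.3 kt
Leg 2: track=216.8°, groundspeed=134.5 kt
Leg 3: track=255.1°, groundspeed=144.6 kt
Leg 4: track=218.6°, groundspeed=135.3 kt
Leg 5: track=335.7°, groundspeed=110.8 kt
Leg 6: track=328.5°, groundspeed=115.4 kt

Leg 1: heading 47.3°; drift -11.9° → track 35.4°, groundspeed 81.3 kt
Leg 2: heading 205.3°; drift +11.5° → track 216.8°, groundspeed 134.5 kt
Leg 3: heading 254.7°; drift +0.4° → track 255.1°, groundspeed 144.6 kt
Leg 4: heading 207.5°; drift +11.1° → track 218.6°, groundspeed 135.3 kt
Leg 5: heading 353.8°; drift -18.1° → track 335.7°, groundspeed 110.8 kt
Leg 6: heading 346.0°; drift -17.5° → track 328.5°, groundspeed 115.4 kt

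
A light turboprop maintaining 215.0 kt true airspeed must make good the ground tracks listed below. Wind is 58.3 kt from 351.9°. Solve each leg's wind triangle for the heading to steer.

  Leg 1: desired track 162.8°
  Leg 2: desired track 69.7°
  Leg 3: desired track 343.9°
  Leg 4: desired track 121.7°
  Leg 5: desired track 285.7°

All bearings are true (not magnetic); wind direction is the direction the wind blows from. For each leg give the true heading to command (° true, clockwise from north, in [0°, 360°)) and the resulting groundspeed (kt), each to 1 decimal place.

Leg 1: desired track 162.8°; wind correction -2.5° → command heading 160.3°, groundspeed 272.4 kt
Leg 2: desired track 69.7°; wind correction -15.4° → command heading 54.3°, groundspeed 195.0 kt
Leg 3: desired track 343.9°; wind correction +2.2° → command heading 346.1°, groundspeed 157.1 kt
Leg 4: desired track 121.7°; wind correction -12.0° → command heading 109.7°, groundspeed 247.6 kt
Leg 5: desired track 285.7°; wind correction +14.4° → command heading 300.1°, groundspeed 184.8 kt

Leg 1: heading=160.3°, groundspeed=272.4 kt
Leg 2: heading=54.3°, groundspeed=195.0 kt
Leg 3: heading=346.1°, groundspeed=157.1 kt
Leg 4: heading=109.7°, groundspeed=247.6 kt
Leg 5: heading=300.1°, groundspeed=184.8 kt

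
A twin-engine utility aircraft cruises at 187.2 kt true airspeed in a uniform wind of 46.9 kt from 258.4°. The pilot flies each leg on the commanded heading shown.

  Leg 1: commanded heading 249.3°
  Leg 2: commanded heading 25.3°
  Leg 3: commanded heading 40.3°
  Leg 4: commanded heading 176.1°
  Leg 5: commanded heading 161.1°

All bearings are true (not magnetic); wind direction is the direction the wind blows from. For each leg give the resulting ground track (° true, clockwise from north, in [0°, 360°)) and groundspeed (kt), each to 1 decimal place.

Leg 1: heading 249.3°; drift -3.0° → track 246.3°, groundspeed 141.1 kt
Leg 2: heading 25.3°; drift +9.9° → track 35.2°, groundspeed 218.6 kt
Leg 3: heading 40.3°; drift +7.4° → track 47.7°, groundspeed 226.0 kt
Leg 4: heading 176.1°; drift -14.4° → track 161.7°, groundspeed 186.8 kt
Leg 5: heading 161.1°; drift -13.5° → track 147.6°, groundspeed 198.7 kt

Leg 1: track=246.3°, groundspeed=141.1 kt
Leg 2: track=35.2°, groundspeed=218.6 kt
Leg 3: track=47.7°, groundspeed=226.0 kt
Leg 4: track=161.7°, groundspeed=186.8 kt
Leg 5: track=147.6°, groundspeed=198.7 kt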